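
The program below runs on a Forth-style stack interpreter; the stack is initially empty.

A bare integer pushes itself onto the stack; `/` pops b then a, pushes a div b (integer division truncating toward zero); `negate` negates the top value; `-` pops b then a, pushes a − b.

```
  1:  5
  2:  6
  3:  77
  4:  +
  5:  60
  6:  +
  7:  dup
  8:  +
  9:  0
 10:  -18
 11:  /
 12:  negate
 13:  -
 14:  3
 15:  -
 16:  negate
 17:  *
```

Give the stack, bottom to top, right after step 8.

5   -> 5
6   -> 5 6
77  -> 5 6 77
+   -> 5 83
60  -> 5 83 60
+   -> 5 143
dup -> 5 143 143
+   -> 5 286

[5, 286]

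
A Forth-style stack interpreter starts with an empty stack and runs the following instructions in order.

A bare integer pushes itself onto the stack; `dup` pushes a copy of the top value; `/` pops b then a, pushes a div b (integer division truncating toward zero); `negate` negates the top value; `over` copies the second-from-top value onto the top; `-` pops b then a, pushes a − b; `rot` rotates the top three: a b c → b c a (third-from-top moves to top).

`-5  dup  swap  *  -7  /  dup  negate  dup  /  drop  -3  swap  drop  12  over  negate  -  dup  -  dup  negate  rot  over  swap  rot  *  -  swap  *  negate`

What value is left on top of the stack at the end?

0

-5     -> [-5]
dup    -> [-5, -5]
swap   -> [-5, -5]
*      -> [25]
-7     -> [25, -7]
/      -> [-3]
dup    -> [-3, -3]
negate -> [-3, 3]
dup    -> [-3, 3, 3]
/      -> [-3, 1]
drop   -> [-3]
-3     -> [-3, -3]
swap   -> [-3, -3]
drop   -> [-3]
12     -> [-3, 12]
over   -> [-3, 12, -3]
negate -> [-3, 12, 3]
-      -> [-3, 9]
dup    -> [-3, 9, 9]
-      -> [-3, 0]
dup    -> [-3, 0, 0]
negate -> [-3, 0, 0]
rot    -> [0, 0, -3]
over   -> [0, 0, -3, 0]
swap   -> [0, 0, 0, -3]
rot    -> [0, 0, -3, 0]
*      -> [0, 0, 0]
-      -> [0, 0]
swap   -> [0, 0]
*      -> [0]
negate -> [0]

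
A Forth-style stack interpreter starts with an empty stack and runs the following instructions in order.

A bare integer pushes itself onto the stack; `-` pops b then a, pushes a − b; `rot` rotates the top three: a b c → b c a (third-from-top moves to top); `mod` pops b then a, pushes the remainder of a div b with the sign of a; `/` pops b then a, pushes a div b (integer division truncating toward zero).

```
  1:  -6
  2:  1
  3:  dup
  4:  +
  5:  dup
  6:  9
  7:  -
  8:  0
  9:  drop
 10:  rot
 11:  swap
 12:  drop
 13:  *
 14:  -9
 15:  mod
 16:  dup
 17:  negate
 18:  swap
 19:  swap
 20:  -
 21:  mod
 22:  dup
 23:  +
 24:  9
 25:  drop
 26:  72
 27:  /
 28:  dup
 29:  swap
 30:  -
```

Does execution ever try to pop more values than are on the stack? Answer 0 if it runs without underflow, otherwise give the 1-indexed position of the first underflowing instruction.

-6      -6
1       -6 1
dup     -6 1 1
+       -6 2
dup     -6 2 2
9       -6 2 2 9
-       -6 2 -7
0       -6 2 -7 0
drop    -6 2 -7
rot     2 -7 -6
swap    2 -6 -7
drop    2 -6
*       -12
-9      -12 -9
mod     -3
dup     -3 -3
negate  -3 3
swap    3 -3
swap    -3 3
-       -6
mod  — needs 2 operands, stack has 1 → underflow

21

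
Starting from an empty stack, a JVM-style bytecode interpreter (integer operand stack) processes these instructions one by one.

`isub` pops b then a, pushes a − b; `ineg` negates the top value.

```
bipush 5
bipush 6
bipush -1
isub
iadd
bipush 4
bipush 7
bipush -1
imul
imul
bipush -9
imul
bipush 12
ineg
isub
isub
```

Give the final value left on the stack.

bipush 5  -> 5
bipush 6  -> 5 6
bipush -1 -> 5 6 -1
isub      -> 5 7
iadd      -> 12
bipush 4  -> 12 4
bipush 7  -> 12 4 7
bipush -1 -> 12 4 7 -1
imul      -> 12 4 -7
imul      -> 12 -28
bipush -9 -> 12 -28 -9
imul      -> 12 252
bipush 12 -> 12 252 12
ineg      -> 12 252 -12
isub      -> 12 264
isub      -> -252

-252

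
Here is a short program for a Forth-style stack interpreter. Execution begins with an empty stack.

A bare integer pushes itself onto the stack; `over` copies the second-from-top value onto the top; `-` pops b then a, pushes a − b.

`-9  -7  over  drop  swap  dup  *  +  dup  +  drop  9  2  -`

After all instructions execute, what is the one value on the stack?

7

-9   -> -9
-7   -> -9 -7
over -> -9 -7 -9
drop -> -9 -7
swap -> -7 -9
dup  -> -7 -9 -9
*    -> -7 81
+    -> 74
dup  -> 74 74
+    -> 148
drop -> (empty)
9    -> 9
2    -> 9 2
-    -> 7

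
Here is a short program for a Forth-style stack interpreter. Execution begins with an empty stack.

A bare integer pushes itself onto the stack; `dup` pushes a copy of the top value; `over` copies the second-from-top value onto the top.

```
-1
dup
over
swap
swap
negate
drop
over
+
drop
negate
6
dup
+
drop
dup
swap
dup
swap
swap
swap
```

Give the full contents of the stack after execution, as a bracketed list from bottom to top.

[1, 1, 1]

-1     : -1
dup    : -1 -1
over   : -1 -1 -1
swap   : -1 -1 -1
swap   : -1 -1 -1
negate : -1 -1 1
drop   : -1 -1
over   : -1 -1 -1
+      : -1 -2
drop   : -1
negate : 1
6      : 1 6
dup    : 1 6 6
+      : 1 12
drop   : 1
dup    : 1 1
swap   : 1 1
dup    : 1 1 1
swap   : 1 1 1
swap   : 1 1 1
swap   : 1 1 1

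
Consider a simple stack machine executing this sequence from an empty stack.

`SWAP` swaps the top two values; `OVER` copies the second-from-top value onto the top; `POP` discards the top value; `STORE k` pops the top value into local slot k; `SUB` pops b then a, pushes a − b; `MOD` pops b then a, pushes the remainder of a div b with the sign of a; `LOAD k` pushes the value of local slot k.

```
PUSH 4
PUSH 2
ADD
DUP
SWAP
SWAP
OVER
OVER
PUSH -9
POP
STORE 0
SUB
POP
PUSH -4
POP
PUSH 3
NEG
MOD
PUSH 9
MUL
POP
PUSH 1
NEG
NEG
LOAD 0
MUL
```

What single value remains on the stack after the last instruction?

PUSH 4  : [4]
PUSH 2  : [4, 2]
ADD     : [6]
DUP     : [6, 6]
SWAP    : [6, 6]
SWAP    : [6, 6]
OVER    : [6, 6, 6]
OVER    : [6, 6, 6, 6]
PUSH -9 : [6, 6, 6, 6, -9]
POP     : [6, 6, 6, 6]
STORE 0 : [6, 6, 6]
SUB     : [6, 0]
POP     : [6]
PUSH -4 : [6, -4]
POP     : [6]
PUSH 3  : [6, 3]
NEG     : [6, -3]
MOD     : [0]
PUSH 9  : [0, 9]
MUL     : [0]
POP     : []
PUSH 1  : [1]
NEG     : [-1]
NEG     : [1]
LOAD 0  : [1, 6]
MUL     : [6]

6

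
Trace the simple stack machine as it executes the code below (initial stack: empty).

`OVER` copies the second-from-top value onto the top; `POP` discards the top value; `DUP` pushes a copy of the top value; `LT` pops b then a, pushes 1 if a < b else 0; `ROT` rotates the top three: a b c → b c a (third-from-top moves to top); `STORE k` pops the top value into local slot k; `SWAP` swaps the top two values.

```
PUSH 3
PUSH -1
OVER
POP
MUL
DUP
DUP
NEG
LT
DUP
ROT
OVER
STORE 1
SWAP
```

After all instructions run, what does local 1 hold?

1

PUSH 3  : [3]
PUSH -1 : [3, -1]
OVER    : [3, -1, 3]
POP     : [3, -1]
MUL     : [-3]
DUP     : [-3, -3]
DUP     : [-3, -3, -3]
NEG     : [-3, -3, 3]
LT      : [-3, 1]
DUP     : [-3, 1, 1]
ROT     : [1, 1, -3]
OVER    : [1, 1, -3, 1]
STORE 1 : [1, 1, -3]
SWAP    : [1, -3, 1]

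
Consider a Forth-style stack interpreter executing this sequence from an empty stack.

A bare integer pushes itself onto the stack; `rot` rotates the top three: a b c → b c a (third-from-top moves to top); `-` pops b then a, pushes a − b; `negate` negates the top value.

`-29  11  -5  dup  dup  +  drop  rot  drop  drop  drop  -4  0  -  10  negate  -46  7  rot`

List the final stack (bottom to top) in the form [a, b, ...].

-29    -> -29
11     -> -29 11
-5     -> -29 11 -5
dup    -> -29 11 -5 -5
dup    -> -29 11 -5 -5 -5
+      -> -29 11 -5 -10
drop   -> -29 11 -5
rot    -> 11 -5 -29
drop   -> 11 -5
drop   -> 11
drop   -> (empty)
-4     -> -4
0      -> -4 0
-      -> -4
10     -> -4 10
negate -> -4 -10
-46    -> -4 -10 -46
7      -> -4 -10 -46 7
rot    -> -4 -46 7 -10

[-4, -46, 7, -10]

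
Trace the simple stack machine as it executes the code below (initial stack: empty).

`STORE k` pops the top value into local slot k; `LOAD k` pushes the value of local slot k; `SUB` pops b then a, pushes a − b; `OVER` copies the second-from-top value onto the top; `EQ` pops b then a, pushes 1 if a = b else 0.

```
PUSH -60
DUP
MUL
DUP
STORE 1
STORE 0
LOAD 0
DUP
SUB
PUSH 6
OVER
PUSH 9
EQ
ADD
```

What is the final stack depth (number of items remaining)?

PUSH -60 -> -60
DUP      -> -60 -60
MUL      -> 3600
DUP      -> 3600 3600
STORE 1  -> 3600
STORE 0  -> (empty)
LOAD 0   -> 3600
DUP      -> 3600 3600
SUB      -> 0
PUSH 6   -> 0 6
OVER     -> 0 6 0
PUSH 9   -> 0 6 0 9
EQ       -> 0 6 0
ADD      -> 0 6

2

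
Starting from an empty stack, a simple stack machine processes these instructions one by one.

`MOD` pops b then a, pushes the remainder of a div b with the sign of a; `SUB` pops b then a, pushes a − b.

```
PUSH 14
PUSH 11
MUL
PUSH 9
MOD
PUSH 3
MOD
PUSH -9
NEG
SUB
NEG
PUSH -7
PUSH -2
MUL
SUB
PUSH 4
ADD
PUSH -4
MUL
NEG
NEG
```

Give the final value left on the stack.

PUSH 14 : 14
PUSH 11 : 14 11
MUL     : 154
PUSH 9  : 154 9
MOD     : 1
PUSH 3  : 1 3
MOD     : 1
PUSH -9 : 1 -9
NEG     : 1 9
SUB     : -8
NEG     : 8
PUSH -7 : 8 -7
PUSH -2 : 8 -7 -2
MUL     : 8 14
SUB     : -6
PUSH 4  : -6 4
ADD     : -2
PUSH -4 : -2 -4
MUL     : 8
NEG     : -8
NEG     : 8

8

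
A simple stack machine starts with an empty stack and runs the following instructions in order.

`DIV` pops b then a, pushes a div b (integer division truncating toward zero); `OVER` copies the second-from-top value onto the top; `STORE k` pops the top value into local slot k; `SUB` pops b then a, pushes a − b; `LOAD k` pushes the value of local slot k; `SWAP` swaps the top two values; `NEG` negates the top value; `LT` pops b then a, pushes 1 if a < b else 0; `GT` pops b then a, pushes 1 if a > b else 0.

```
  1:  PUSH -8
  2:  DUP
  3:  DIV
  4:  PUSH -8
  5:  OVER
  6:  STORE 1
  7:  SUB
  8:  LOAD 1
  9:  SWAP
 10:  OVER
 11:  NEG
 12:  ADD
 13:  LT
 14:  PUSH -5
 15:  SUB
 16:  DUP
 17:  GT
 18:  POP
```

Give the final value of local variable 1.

PUSH -8 -> -8
DUP     -> -8 -8
DIV     -> 1
PUSH -8 -> 1 -8
OVER    -> 1 -8 1
STORE 1 -> 1 -8
SUB     -> 9
LOAD 1  -> 9 1
SWAP    -> 1 9
OVER    -> 1 9 1
NEG     -> 1 9 -1
ADD     -> 1 8
LT      -> 1
PUSH -5 -> 1 -5
SUB     -> 6
DUP     -> 6 6
GT      -> 0
POP     -> (empty)

1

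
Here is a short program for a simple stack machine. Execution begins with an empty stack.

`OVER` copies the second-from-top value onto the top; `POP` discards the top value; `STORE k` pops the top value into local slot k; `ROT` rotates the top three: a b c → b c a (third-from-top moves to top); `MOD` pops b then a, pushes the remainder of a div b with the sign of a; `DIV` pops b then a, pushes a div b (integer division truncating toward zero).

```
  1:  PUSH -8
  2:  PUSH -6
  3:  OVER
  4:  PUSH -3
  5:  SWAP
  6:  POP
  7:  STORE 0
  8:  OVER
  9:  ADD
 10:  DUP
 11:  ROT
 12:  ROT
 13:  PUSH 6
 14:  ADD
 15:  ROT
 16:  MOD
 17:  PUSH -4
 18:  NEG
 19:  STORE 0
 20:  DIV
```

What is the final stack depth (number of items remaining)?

1

PUSH -8 → -8
PUSH -6 → -8 -6
OVER    → -8 -6 -8
PUSH -3 → -8 -6 -8 -3
SWAP    → -8 -6 -3 -8
POP     → -8 -6 -3
STORE 0 → -8 -6
OVER    → -8 -6 -8
ADD     → -8 -14
DUP     → -8 -14 -14
ROT     → -14 -14 -8
ROT     → -14 -8 -14
PUSH 6  → -14 -8 -14 6
ADD     → -14 -8 -8
ROT     → -8 -8 -14
MOD     → -8 -8
PUSH -4 → -8 -8 -4
NEG     → -8 -8 4
STORE 0 → -8 -8
DIV     → 1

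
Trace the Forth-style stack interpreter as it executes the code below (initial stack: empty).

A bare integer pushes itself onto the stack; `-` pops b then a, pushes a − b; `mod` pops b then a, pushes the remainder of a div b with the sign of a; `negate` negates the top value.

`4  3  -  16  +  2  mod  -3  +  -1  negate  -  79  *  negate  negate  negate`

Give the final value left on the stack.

4      → [4]
3      → [4, 3]
-      → [1]
16     → [1, 16]
+      → [17]
2      → [17, 2]
mod    → [1]
-3     → [1, -3]
+      → [-2]
-1     → [-2, -1]
negate → [-2, 1]
-      → [-3]
79     → [-3, 79]
*      → [-237]
negate → [237]
negate → [-237]
negate → [237]

237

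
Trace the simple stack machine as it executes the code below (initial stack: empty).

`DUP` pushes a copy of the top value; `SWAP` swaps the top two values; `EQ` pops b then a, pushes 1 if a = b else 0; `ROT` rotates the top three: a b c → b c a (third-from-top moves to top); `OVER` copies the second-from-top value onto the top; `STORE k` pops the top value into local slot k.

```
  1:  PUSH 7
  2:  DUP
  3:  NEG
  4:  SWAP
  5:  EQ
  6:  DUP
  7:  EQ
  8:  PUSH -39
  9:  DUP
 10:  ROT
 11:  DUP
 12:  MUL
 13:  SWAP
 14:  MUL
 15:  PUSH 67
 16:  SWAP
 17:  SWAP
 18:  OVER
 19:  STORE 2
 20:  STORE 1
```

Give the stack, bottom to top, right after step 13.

PUSH 7   → 7
DUP      → 7 7
NEG      → 7 -7
SWAP     → -7 7
EQ       → 0
DUP      → 0 0
EQ       → 1
PUSH -39 → 1 -39
DUP      → 1 -39 -39
ROT      → -39 -39 1
DUP      → -39 -39 1 1
MUL      → -39 -39 1
SWAP     → -39 1 -39

[-39, 1, -39]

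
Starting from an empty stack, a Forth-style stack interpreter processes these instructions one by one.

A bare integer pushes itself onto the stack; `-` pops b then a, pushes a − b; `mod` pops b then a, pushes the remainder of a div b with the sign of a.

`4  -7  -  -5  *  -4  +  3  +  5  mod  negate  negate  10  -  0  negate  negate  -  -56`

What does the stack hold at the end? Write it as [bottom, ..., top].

[-11, -56]

4      : 4
-7     : 4 -7
-      : 11
-5     : 11 -5
*      : -55
-4     : -55 -4
+      : -59
3      : -59 3
+      : -56
5      : -56 5
mod    : -1
negate : 1
negate : -1
10     : -1 10
-      : -11
0      : -11 0
negate : -11 0
negate : -11 0
-      : -11
-56    : -11 -56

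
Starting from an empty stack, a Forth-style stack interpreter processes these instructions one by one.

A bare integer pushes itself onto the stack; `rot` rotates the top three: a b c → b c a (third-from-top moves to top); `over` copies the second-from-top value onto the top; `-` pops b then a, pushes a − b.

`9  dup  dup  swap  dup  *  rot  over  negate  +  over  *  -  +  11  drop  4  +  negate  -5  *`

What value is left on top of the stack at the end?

29630

9       9
dup     9 9
dup     9 9 9
swap    9 9 9
dup     9 9 9 9
*       9 9 81
rot     9 81 9
over    9 81 9 81
negate  9 81 9 -81
+       9 81 -72
over    9 81 -72 81
*       9 81 -5832
-       9 5913
+       5922
11      5922 11
drop    5922
4       5922 4
+       5926
negate  -5926
-5      -5926 -5
*       29630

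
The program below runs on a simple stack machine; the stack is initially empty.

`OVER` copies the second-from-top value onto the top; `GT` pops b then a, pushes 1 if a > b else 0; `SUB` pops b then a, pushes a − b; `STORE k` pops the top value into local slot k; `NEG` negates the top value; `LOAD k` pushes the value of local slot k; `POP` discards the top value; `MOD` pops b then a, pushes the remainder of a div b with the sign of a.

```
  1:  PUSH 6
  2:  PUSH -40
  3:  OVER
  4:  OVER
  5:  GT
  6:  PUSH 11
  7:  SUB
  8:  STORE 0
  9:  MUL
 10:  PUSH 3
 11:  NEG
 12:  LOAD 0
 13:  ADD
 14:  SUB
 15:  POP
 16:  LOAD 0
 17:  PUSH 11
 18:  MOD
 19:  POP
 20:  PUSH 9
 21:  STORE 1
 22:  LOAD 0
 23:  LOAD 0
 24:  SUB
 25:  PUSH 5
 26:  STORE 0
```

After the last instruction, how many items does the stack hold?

PUSH 6   → 6
PUSH -40 → 6 -40
OVER     → 6 -40 6
OVER     → 6 -40 6 -40
GT       → 6 -40 1
PUSH 11  → 6 -40 1 11
SUB      → 6 -40 -10
STORE 0  → 6 -40
MUL      → -240
PUSH 3   → -240 3
NEG      → -240 -3
LOAD 0   → -240 -3 -10
ADD      → -240 -13
SUB      → -227
POP      → (empty)
LOAD 0   → -10
PUSH 11  → -10 11
MOD      → -10
POP      → (empty)
PUSH 9   → 9
STORE 1  → (empty)
LOAD 0   → -10
LOAD 0   → -10 -10
SUB      → 0
PUSH 5   → 0 5
STORE 0  → 0

1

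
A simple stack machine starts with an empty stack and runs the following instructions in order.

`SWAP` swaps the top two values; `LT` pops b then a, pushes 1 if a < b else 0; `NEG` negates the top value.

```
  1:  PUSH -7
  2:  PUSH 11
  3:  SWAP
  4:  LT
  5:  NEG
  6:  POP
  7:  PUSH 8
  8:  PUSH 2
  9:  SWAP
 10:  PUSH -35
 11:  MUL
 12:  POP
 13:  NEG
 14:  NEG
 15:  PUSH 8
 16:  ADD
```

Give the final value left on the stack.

10

PUSH -7  -> [-7]
PUSH 11  -> [-7, 11]
SWAP     -> [11, -7]
LT       -> [0]
NEG      -> [0]
POP      -> []
PUSH 8   -> [8]
PUSH 2   -> [8, 2]
SWAP     -> [2, 8]
PUSH -35 -> [2, 8, -35]
MUL      -> [2, -280]
POP      -> [2]
NEG      -> [-2]
NEG      -> [2]
PUSH 8   -> [2, 8]
ADD      -> [10]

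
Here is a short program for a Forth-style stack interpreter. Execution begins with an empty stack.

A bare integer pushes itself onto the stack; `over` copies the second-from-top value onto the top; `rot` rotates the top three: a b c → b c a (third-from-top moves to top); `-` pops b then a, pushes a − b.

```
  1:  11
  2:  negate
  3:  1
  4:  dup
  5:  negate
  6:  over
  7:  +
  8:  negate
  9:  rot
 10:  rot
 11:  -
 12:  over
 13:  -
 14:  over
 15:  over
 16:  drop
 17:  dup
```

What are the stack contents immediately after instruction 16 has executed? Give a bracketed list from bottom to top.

11     : 11
negate : -11
1      : -11 1
dup    : -11 1 1
negate : -11 1 -1
over   : -11 1 -1 1
+      : -11 1 0
negate : -11 1 0
rot    : 1 0 -11
rot    : 0 -11 1
-      : 0 -12
over   : 0 -12 0
-      : 0 -12
over   : 0 -12 0
over   : 0 -12 0 -12
drop   : 0 -12 0

[0, -12, 0]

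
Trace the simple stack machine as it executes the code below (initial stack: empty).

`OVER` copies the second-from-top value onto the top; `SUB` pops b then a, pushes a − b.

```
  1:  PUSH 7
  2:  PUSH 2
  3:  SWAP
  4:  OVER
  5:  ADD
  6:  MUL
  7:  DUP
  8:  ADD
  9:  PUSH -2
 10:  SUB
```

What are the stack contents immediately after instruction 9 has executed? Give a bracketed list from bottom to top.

PUSH 7  : [7]
PUSH 2  : [7, 2]
SWAP    : [2, 7]
OVER    : [2, 7, 2]
ADD     : [2, 9]
MUL     : [18]
DUP     : [18, 18]
ADD     : [36]
PUSH -2 : [36, -2]

[36, -2]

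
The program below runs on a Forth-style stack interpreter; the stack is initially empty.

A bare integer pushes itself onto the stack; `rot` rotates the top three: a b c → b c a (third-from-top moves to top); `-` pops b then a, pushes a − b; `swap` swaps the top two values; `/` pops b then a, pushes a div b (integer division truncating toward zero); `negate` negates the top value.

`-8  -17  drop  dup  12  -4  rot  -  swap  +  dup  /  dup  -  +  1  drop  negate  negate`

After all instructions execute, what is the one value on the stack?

-8

-8     → -8
-17    → -8 -17
drop   → -8
dup    → -8 -8
12     → -8 -8 12
-4     → -8 -8 12 -4
rot    → -8 12 -4 -8
-      → -8 12 4
swap   → -8 4 12
+      → -8 16
dup    → -8 16 16
/      → -8 1
dup    → -8 1 1
-      → -8 0
+      → -8
1      → -8 1
drop   → -8
negate → 8
negate → -8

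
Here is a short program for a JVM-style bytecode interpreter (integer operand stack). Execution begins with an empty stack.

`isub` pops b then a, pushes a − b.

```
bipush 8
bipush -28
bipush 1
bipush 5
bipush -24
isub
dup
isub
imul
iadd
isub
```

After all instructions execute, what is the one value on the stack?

bipush 8   : [8]
bipush -28 : [8, -28]
bipush 1   : [8, -28, 1]
bipush 5   : [8, -28, 1, 5]
bipush -24 : [8, -28, 1, 5, -24]
isub       : [8, -28, 1, 29]
dup        : [8, -28, 1, 29, 29]
isub       : [8, -28, 1, 0]
imul       : [8, -28, 0]
iadd       : [8, -28]
isub       : [36]

36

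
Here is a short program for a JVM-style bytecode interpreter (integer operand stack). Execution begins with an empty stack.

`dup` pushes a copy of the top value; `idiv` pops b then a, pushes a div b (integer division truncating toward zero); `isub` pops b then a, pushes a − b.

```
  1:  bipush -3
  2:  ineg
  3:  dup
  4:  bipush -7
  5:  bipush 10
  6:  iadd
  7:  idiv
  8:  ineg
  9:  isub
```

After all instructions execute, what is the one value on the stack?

4

bipush -3 : -3
ineg      : 3
dup       : 3 3
bipush -7 : 3 3 -7
bipush 10 : 3 3 -7 10
iadd      : 3 3 3
idiv      : 3 1
ineg      : 3 -1
isub      : 4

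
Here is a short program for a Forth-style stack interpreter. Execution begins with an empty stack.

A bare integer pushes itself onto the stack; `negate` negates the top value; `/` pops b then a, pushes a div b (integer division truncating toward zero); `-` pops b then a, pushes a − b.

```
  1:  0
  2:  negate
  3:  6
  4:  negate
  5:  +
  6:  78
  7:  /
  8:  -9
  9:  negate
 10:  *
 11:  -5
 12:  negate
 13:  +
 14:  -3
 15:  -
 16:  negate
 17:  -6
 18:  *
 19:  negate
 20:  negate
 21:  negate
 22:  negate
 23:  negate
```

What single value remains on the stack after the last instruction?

-48

0      : [0]
negate : [0]
6      : [0, 6]
negate : [0, -6]
+      : [-6]
78     : [-6, 78]
/      : [0]
-9     : [0, -9]
negate : [0, 9]
*      : [0]
-5     : [0, -5]
negate : [0, 5]
+      : [5]
-3     : [5, -3]
-      : [8]
negate : [-8]
-6     : [-8, -6]
*      : [48]
negate : [-48]
negate : [48]
negate : [-48]
negate : [48]
negate : [-48]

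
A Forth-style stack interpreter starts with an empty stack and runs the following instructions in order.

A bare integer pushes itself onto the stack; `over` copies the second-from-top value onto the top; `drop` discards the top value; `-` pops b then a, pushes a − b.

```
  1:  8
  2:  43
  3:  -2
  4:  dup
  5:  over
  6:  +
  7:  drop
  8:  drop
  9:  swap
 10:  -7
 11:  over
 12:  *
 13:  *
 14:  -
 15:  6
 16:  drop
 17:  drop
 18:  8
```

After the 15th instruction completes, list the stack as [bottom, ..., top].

8    → [8]
43   → [8, 43]
-2   → [8, 43, -2]
dup  → [8, 43, -2, -2]
over → [8, 43, -2, -2, -2]
+    → [8, 43, -2, -4]
drop → [8, 43, -2]
drop → [8, 43]
swap → [43, 8]
-7   → [43, 8, -7]
over → [43, 8, -7, 8]
*    → [43, 8, -56]
*    → [43, -448]
-    → [491]
6    → [491, 6]

[491, 6]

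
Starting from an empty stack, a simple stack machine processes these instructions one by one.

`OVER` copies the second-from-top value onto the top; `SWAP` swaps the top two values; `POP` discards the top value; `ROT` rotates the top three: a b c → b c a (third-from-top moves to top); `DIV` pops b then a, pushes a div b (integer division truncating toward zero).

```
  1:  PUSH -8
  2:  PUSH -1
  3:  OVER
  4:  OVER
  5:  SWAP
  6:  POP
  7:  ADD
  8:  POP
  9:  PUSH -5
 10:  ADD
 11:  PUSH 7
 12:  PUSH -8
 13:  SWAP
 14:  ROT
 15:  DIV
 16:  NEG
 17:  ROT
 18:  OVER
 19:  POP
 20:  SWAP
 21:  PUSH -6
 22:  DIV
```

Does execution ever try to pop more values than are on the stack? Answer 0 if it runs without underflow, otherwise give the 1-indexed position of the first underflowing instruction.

PUSH -8  [-8]
PUSH -1  [-8, -1]
OVER     [-8, -1, -8]
OVER     [-8, -1, -8, -1]
SWAP     [-8, -1, -1, -8]
POP      [-8, -1, -1]
ADD      [-8, -2]
POP      [-8]
PUSH -5  [-8, -5]
ADD      [-13]
PUSH 7   [-13, 7]
PUSH -8  [-13, 7, -8]
SWAP     [-13, -8, 7]
ROT      [-8, 7, -13]
DIV      [-8, 0]
NEG      [-8, 0]
ROT  — needs 3 operands, stack has 2 → underflow

17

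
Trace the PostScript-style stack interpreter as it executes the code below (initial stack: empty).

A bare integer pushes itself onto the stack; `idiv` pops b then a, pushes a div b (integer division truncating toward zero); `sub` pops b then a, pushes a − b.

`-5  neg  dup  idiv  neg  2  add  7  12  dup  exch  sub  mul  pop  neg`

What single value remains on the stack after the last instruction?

-1

-5    [-5]
neg   [5]
dup   [5, 5]
idiv  [1]
neg   [-1]
2     [-1, 2]
add   [1]
7     [1, 7]
12    [1, 7, 12]
dup   [1, 7, 12, 12]
exch  [1, 7, 12, 12]
sub   [1, 7, 0]
mul   [1, 0]
pop   [1]
neg   [-1]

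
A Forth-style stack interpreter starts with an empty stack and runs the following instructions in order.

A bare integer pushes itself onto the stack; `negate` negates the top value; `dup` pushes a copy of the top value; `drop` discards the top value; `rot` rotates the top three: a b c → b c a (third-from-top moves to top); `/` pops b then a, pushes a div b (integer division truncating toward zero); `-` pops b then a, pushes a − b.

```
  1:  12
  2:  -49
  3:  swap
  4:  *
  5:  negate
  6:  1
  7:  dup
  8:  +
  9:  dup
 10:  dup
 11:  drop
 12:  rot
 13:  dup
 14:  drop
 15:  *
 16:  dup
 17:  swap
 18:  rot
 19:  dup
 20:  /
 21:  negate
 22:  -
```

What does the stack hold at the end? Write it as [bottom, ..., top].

12     -> 12
-49    -> 12 -49
swap   -> -49 12
*      -> -588
negate -> 588
1      -> 588 1
dup    -> 588 1 1
+      -> 588 2
dup    -> 588 2 2
dup    -> 588 2 2 2
drop   -> 588 2 2
rot    -> 2 2 588
dup    -> 2 2 588 588
drop   -> 2 2 588
*      -> 2 1176
dup    -> 2 1176 1176
swap   -> 2 1176 1176
rot    -> 1176 1176 2
dup    -> 1176 1176 2 2
/      -> 1176 1176 1
negate -> 1176 1176 -1
-      -> 1176 1177

[1176, 1177]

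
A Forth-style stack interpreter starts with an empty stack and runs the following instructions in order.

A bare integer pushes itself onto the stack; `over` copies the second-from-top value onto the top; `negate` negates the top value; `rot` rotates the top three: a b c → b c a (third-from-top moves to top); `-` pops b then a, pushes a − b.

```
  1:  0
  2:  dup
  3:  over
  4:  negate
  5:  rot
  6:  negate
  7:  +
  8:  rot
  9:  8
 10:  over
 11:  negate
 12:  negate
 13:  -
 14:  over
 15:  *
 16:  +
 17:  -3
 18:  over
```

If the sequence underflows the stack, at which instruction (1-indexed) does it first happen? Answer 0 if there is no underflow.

0      → [0]
dup    → [0, 0]
over   → [0, 0, 0]
negate → [0, 0, 0]
rot    → [0, 0, 0]
negate → [0, 0, 0]
+      → [0, 0]
rot  — needs 3 operands, stack has 2 → underflow

8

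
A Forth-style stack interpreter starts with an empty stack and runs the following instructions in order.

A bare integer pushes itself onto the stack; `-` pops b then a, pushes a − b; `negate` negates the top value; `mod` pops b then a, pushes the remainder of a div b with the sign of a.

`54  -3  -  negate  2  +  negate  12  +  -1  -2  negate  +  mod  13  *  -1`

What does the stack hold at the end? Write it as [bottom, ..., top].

54      [54]
-3      [54, -3]
-       [57]
negate  [-57]
2       [-57, 2]
+       [-55]
negate  [55]
12      [55, 12]
+       [67]
-1      [67, -1]
-2      [67, -1, -2]
negate  [67, -1, 2]
+       [67, 1]
mod     [0]
13      [0, 13]
*       [0]
-1      [0, -1]

[0, -1]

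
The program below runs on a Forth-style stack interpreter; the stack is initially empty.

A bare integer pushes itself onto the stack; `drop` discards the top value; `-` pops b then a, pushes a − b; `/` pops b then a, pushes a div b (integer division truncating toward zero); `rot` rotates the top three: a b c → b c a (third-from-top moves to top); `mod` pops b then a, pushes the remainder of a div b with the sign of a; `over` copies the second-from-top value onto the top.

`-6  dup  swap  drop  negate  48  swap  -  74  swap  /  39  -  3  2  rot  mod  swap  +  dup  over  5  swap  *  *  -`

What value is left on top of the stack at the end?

-120

-6     -> [-6]
dup    -> [-6, -6]
swap   -> [-6, -6]
drop   -> [-6]
negate -> [6]
48     -> [6, 48]
swap   -> [48, 6]
-      -> [42]
74     -> [42, 74]
swap   -> [74, 42]
/      -> [1]
39     -> [1, 39]
-      -> [-38]
3      -> [-38, 3]
2      -> [-38, 3, 2]
rot    -> [3, 2, -38]
mod    -> [3, 2]
swap   -> [2, 3]
+      -> [5]
dup    -> [5, 5]
over   -> [5, 5, 5]
5      -> [5, 5, 5, 5]
swap   -> [5, 5, 5, 5]
*      -> [5, 5, 25]
*      -> [5, 125]
-      -> [-120]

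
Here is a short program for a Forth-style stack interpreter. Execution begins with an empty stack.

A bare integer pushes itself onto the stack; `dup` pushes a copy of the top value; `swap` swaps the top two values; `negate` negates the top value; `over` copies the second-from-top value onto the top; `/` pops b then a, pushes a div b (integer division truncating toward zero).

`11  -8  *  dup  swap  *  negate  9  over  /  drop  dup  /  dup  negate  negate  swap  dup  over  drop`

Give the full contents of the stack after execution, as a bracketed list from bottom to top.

[1, 1, 1]

11      11
-8      11 -8
*       -88
dup     -88 -88
swap    -88 -88
*       7744
negate  -7744
9       -7744 9
over    -7744 9 -7744
/       -7744 0
drop    -7744
dup     -7744 -7744
/       1
dup     1 1
negate  1 -1
negate  1 1
swap    1 1
dup     1 1 1
over    1 1 1 1
drop    1 1 1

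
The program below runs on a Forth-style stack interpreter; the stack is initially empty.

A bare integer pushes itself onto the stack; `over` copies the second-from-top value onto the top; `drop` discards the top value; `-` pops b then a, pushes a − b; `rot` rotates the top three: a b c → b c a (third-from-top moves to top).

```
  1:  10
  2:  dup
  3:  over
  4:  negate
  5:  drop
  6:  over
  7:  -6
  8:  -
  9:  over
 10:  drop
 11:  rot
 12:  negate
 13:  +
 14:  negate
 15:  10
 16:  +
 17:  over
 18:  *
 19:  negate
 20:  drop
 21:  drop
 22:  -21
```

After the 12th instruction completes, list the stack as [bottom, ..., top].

[10, 16, -10]

10     : 10
dup    : 10 10
over   : 10 10 10
negate : 10 10 -10
drop   : 10 10
over   : 10 10 10
-6     : 10 10 10 -6
-      : 10 10 16
over   : 10 10 16 10
drop   : 10 10 16
rot    : 10 16 10
negate : 10 16 -10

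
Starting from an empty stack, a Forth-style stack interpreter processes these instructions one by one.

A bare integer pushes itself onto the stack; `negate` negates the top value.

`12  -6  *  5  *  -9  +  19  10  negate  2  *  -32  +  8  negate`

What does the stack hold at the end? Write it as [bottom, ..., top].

12     -> 12
-6     -> 12 -6
*      -> -72
5      -> -72 5
*      -> -360
-9     -> -360 -9
+      -> -369
19     -> -369 19
10     -> -369 19 10
negate -> -369 19 -10
2      -> -369 19 -10 2
*      -> -369 19 -20
-32    -> -369 19 -20 -32
+      -> -369 19 -52
8      -> -369 19 -52 8
negate -> -369 19 -52 -8

[-369, 19, -52, -8]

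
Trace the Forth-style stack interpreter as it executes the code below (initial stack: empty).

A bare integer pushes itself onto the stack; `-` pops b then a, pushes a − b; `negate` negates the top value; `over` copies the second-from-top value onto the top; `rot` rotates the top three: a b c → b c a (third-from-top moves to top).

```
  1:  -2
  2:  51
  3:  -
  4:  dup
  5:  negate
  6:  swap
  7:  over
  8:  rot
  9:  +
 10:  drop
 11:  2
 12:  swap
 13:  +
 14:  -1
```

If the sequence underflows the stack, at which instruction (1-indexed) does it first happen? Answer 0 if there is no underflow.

-2      [-2]
51      [-2, 51]
-       [-53]
dup     [-53, -53]
negate  [-53, 53]
swap    [53, -53]
over    [53, -53, 53]
rot     [-53, 53, 53]
+       [-53, 106]
drop    [-53]
2       [-53, 2]
swap    [2, -53]
+       [-51]
-1      [-51, -1]

0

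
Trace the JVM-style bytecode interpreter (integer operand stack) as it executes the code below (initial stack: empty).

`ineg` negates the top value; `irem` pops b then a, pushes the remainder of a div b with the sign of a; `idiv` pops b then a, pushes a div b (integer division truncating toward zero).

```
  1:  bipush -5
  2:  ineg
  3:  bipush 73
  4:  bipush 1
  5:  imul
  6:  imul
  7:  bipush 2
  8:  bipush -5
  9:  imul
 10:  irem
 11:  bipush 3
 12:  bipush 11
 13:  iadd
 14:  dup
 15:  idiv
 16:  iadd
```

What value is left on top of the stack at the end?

bipush -5 -> -5
ineg      -> 5
bipush 73 -> 5 73
bipush 1  -> 5 73 1
imul      -> 5 73
imul      -> 365
bipush 2  -> 365 2
bipush -5 -> 365 2 -5
imul      -> 365 -10
irem      -> 5
bipush 3  -> 5 3
bipush 11 -> 5 3 11
iadd      -> 5 14
dup       -> 5 14 14
idiv      -> 5 1
iadd      -> 6

6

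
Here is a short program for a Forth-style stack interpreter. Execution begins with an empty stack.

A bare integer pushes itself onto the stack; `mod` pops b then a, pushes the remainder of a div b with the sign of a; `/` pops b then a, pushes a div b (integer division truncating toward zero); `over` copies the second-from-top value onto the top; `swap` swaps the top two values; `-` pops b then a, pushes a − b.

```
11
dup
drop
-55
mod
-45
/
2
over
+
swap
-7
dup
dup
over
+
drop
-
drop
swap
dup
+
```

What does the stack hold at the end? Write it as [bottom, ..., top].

11   → 11
dup  → 11 11
drop → 11
-55  → 11 -55
mod  → 11
-45  → 11 -45
/    → 0
2    → 0 2
over → 0 2 0
+    → 0 2
swap → 2 0
-7   → 2 0 -7
dup  → 2 0 -7 -7
dup  → 2 0 -7 -7 -7
over → 2 0 -7 -7 -7 -7
+    → 2 0 -7 -7 -14
drop → 2 0 -7 -7
-    → 2 0 0
drop → 2 0
swap → 0 2
dup  → 0 2 2
+    → 0 4

[0, 4]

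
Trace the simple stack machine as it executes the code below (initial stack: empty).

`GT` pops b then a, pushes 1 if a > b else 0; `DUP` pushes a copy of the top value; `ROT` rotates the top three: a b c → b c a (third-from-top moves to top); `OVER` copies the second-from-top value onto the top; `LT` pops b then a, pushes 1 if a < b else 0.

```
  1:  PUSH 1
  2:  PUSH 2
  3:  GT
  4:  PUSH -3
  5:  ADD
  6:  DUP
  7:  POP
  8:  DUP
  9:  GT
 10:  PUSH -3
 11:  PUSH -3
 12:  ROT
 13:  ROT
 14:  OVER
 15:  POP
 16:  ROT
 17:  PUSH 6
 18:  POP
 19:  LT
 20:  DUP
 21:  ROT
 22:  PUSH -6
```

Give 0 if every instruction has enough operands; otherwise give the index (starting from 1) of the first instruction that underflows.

0

PUSH 1  → 1
PUSH 2  → 1 2
GT      → 0
PUSH -3 → 0 -3
ADD     → -3
DUP     → -3 -3
POP     → -3
DUP     → -3 -3
GT      → 0
PUSH -3 → 0 -3
PUSH -3 → 0 -3 -3
ROT     → -3 -3 0
ROT     → -3 0 -3
OVER    → -3 0 -3 0
POP     → -3 0 -3
ROT     → 0 -3 -3
PUSH 6  → 0 -3 -3 6
POP     → 0 -3 -3
LT      → 0 0
DUP     → 0 0 0
ROT     → 0 0 0
PUSH -6 → 0 0 0 -6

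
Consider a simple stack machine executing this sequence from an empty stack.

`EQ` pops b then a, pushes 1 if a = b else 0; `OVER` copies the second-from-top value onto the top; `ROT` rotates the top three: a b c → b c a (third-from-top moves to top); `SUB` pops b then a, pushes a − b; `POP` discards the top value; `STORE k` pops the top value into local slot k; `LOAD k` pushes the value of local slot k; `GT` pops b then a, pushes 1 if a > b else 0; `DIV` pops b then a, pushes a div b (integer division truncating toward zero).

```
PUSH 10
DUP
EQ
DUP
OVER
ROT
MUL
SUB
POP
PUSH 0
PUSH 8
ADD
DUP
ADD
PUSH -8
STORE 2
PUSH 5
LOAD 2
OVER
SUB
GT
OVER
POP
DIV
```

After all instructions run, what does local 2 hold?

PUSH 10 → 10
DUP     → 10 10
EQ      → 1
DUP     → 1 1
OVER    → 1 1 1
ROT     → 1 1 1
MUL     → 1 1
SUB     → 0
POP     → (empty)
PUSH 0  → 0
PUSH 8  → 0 8
ADD     → 8
DUP     → 8 8
ADD     → 16
PUSH -8 → 16 -8
STORE 2 → 16
PUSH 5  → 16 5
LOAD 2  → 16 5 -8
OVER    → 16 5 -8 5
SUB     → 16 5 -13
GT      → 16 1
OVER    → 16 1 16
POP     → 16 1
DIV     → 16

-8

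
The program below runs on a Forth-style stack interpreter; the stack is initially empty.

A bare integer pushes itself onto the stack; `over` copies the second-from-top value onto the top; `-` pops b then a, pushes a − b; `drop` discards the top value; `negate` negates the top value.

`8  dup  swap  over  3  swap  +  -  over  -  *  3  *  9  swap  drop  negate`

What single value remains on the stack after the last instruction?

-9

8      -> 8
dup    -> 8 8
swap   -> 8 8
over   -> 8 8 8
3      -> 8 8 8 3
swap   -> 8 8 3 8
+      -> 8 8 11
-      -> 8 -3
over   -> 8 -3 8
-      -> 8 -11
*      -> -88
3      -> -88 3
*      -> -264
9      -> -264 9
swap   -> 9 -264
drop   -> 9
negate -> -9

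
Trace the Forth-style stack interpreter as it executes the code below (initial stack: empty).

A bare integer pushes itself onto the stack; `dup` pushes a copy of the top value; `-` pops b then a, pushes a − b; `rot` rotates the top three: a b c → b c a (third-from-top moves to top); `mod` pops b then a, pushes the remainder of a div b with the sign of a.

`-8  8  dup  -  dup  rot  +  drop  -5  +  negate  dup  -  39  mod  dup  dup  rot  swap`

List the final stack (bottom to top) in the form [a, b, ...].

[0, 0, 0]

-8     : [-8]
8      : [-8, 8]
dup    : [-8, 8, 8]
-      : [-8, 0]
dup    : [-8, 0, 0]
rot    : [0, 0, -8]
+      : [0, -8]
drop   : [0]
-5     : [0, -5]
+      : [-5]
negate : [5]
dup    : [5, 5]
-      : [0]
39     : [0, 39]
mod    : [0]
dup    : [0, 0]
dup    : [0, 0, 0]
rot    : [0, 0, 0]
swap   : [0, 0, 0]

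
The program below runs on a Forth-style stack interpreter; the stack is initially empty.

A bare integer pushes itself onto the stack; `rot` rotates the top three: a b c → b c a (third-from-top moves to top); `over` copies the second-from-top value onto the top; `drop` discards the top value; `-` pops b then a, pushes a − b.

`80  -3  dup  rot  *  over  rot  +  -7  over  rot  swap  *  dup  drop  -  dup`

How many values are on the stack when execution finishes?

3

80   -> [80]
-3   -> [80, -3]
dup  -> [80, -3, -3]
rot  -> [-3, -3, 80]
*    -> [-3, -240]
over -> [-3, -240, -3]
rot  -> [-240, -3, -3]
+    -> [-240, -6]
-7   -> [-240, -6, -7]
over -> [-240, -6, -7, -6]
rot  -> [-240, -7, -6, -6]
swap -> [-240, -7, -6, -6]
*    -> [-240, -7, 36]
dup  -> [-240, -7, 36, 36]
drop -> [-240, -7, 36]
-    -> [-240, -43]
dup  -> [-240, -43, -43]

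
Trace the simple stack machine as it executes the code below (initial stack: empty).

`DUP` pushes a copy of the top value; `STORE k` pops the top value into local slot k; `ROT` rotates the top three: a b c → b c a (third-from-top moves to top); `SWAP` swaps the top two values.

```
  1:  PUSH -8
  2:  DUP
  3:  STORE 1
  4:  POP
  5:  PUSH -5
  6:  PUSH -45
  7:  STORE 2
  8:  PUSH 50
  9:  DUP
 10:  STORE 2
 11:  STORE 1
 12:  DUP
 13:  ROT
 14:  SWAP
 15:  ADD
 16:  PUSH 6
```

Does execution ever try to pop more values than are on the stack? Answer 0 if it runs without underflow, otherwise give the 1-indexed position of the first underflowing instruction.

PUSH -8  → -8
DUP      → -8 -8
STORE 1  → -8
POP      → (empty)
PUSH -5  → -5
PUSH -45 → -5 -45
STORE 2  → -5
PUSH 50  → -5 50
DUP      → -5 50 50
STORE 2  → -5 50
STORE 1  → -5
DUP      → -5 -5
ROT  — needs 3 operands, stack has 2 → underflow

13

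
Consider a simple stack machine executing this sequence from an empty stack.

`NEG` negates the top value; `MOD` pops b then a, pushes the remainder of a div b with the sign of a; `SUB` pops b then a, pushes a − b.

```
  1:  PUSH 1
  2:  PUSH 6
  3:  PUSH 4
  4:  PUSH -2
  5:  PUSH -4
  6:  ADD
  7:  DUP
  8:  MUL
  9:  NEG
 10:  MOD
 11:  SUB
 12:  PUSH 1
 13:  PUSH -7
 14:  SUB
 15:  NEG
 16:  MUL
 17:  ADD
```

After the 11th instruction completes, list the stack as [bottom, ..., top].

[1, 2]

PUSH 1  -> 1
PUSH 6  -> 1 6
PUSH 4  -> 1 6 4
PUSH -2 -> 1 6 4 -2
PUSH -4 -> 1 6 4 -2 -4
ADD     -> 1 6 4 -6
DUP     -> 1 6 4 -6 -6
MUL     -> 1 6 4 36
NEG     -> 1 6 4 -36
MOD     -> 1 6 4
SUB     -> 1 2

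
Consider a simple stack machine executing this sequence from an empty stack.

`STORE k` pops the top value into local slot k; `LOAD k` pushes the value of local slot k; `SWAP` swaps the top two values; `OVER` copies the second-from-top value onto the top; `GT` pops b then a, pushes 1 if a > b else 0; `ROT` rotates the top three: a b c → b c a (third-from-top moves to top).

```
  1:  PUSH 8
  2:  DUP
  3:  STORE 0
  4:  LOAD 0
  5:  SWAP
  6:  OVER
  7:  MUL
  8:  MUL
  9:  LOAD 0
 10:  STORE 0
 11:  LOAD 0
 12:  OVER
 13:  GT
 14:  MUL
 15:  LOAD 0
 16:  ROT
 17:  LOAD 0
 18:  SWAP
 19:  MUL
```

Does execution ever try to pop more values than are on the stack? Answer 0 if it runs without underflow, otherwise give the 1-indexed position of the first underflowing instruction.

PUSH 8  -> [8]
DUP     -> [8, 8]
STORE 0 -> [8]
LOAD 0  -> [8, 8]
SWAP    -> [8, 8]
OVER    -> [8, 8, 8]
MUL     -> [8, 64]
MUL     -> [512]
LOAD 0  -> [512, 8]
STORE 0 -> [512]
LOAD 0  -> [512, 8]
OVER    -> [512, 8, 512]
GT      -> [512, 0]
MUL     -> [0]
LOAD 0  -> [0, 8]
ROT  — needs 3 operands, stack has 2 → underflow

16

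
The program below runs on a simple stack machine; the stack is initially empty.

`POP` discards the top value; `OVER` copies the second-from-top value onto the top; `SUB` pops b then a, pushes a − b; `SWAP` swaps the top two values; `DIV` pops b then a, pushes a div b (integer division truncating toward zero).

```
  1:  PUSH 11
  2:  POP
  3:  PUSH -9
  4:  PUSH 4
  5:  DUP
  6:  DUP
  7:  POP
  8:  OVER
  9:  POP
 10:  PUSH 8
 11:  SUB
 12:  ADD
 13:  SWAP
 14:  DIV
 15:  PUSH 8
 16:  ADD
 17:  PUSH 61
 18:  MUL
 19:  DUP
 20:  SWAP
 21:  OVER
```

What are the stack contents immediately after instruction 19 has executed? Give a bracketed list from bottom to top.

PUSH 11 → 11
POP     → (empty)
PUSH -9 → -9
PUSH 4  → -9 4
DUP     → -9 4 4
DUP     → -9 4 4 4
POP     → -9 4 4
OVER    → -9 4 4 4
POP     → -9 4 4
PUSH 8  → -9 4 4 8
SUB     → -9 4 -4
ADD     → -9 0
SWAP    → 0 -9
DIV     → 0
PUSH 8  → 0 8
ADD     → 8
PUSH 61 → 8 61
MUL     → 488
DUP     → 488 488

[488, 488]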